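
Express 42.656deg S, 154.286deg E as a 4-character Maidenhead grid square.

QE77

Offset from 180°W / 90°S: lon 334.29°, lat 47.34°.
Field (20°×10°, letters A–R): 334.29/20 → 16 → Q, 47.34/10 → 4 → E; chars QE.
Square (2°×1°, digits 0–9): 14.29/2 → 7, 7.34/1 → 7; chars 77.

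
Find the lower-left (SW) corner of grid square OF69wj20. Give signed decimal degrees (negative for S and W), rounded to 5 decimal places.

-30.62500, 113.85000

Field O=14, F=5: +14·20° lon, +5·10° lat → SW at lon 100°, lat -40°.
Square 6, 9: +6·2° lon, +9·1° lat → SW at lon 112°, lat -31°.
Subsquare w=22, j=9: +22·0.0833333° lon, +9·0.0416667° lat → SW at lon 113.833°, lat -30.625°.
Extended square 2, 0: +2·0.00833333° lon, +0·0.00416667° lat → SW at lon 113.85°, lat -30.625°.
latitude -30.62500, longitude 113.85000.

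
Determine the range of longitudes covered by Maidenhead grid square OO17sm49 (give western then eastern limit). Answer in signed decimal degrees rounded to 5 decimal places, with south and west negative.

Field O=14, O=14: +14·20° lon, +14·10° lat → SW at lon 100°, lat 50°.
Square 1, 7: +1·2° lon, +7·1° lat → SW at lon 102°, lat 57°.
Subsquare s=18, m=12: +18·0.0833333° lon, +12·0.0416667° lat → SW at lon 103.5°, lat 57.5°.
Extended square 4, 9: +4·0.00833333° lon, +9·0.00416667° lat → SW at lon 103.533°, lat 57.5375°.
Cell spans 0.00833333° lon × 0.00416667° lat.
west 103.53333, east 103.54167.

103.53333, 103.54167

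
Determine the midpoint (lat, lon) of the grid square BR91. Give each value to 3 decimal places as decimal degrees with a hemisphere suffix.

81.500° N, 141.000° W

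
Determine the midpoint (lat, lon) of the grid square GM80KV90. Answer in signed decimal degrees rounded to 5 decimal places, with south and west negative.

Field G=6, M=12: +6·20° lon, +12·10° lat → SW at lon -60°, lat 30°.
Square 8, 0: +8·2° lon, +0·1° lat → SW at lon -44°, lat 30°.
Subsquare k=10, v=21: +10·0.0833333° lon, +21·0.0416667° lat → SW at lon -43.1667°, lat 30.875°.
Extended square 9, 0: +9·0.00833333° lon, +0·0.00416667° lat → SW at lon -43.0917°, lat 30.875°.
Cell spans 0.00833333° lon × 0.00416667° lat. Centre is SW corner plus half of each.
latitude 30.87708, longitude -43.08750.

30.87708, -43.08750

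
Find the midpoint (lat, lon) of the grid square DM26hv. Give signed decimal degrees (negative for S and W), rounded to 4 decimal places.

Field D=3, M=12: +3·20° lon, +12·10° lat → SW at lon -120°, lat 30°.
Square 2, 6: +2·2° lon, +6·1° lat → SW at lon -116°, lat 36°.
Subsquare h=7, v=21: +7·0.0833333° lon, +21·0.0416667° lat → SW at lon -115.417°, lat 36.875°.
Cell spans 0.0833333° lon × 0.0416667° lat. Centre is SW corner plus half of each.
latitude 36.8958, longitude -115.3750.

36.8958, -115.3750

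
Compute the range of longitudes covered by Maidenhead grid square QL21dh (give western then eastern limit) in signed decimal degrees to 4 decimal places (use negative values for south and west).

Field Q=16, L=11: +16·20° lon, +11·10° lat → SW at lon 140°, lat 20°.
Square 2, 1: +2·2° lon, +1·1° lat → SW at lon 144°, lat 21°.
Subsquare d=3, h=7: +3·0.0833333° lon, +7·0.0416667° lat → SW at lon 144.25°, lat 21.2917°.
Cell spans 0.0833333° lon × 0.0416667° lat.
west 144.2500, east 144.3333.

144.2500, 144.3333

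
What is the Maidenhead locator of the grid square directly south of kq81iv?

KQ81iu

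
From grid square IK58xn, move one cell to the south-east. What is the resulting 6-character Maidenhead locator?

IK68am

Longitude subsquare x = 23; +1 → 24, wraps to 0 = a, carry into square.
Longitude square 5; +1 → 6.
Latitude subsquare n = 13; −1 → 12 = m.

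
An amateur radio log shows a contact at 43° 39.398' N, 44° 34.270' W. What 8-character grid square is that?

GN73rp17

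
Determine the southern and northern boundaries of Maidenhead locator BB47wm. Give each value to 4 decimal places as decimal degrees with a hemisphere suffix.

Field B=1, B=1: +1·20° lon, +1·10° lat → SW at lon -160°, lat -80°.
Square 4, 7: +4·2° lon, +7·1° lat → SW at lon -152°, lat -73°.
Subsquare w=22, m=12: +22·0.0833333° lon, +12·0.0416667° lat → SW at lon -150.167°, lat -72.5°.
Cell spans 0.0833333° lon × 0.0416667° lat.
south 72.5000° S, north 72.4583° S.

72.5000° S, 72.4583° S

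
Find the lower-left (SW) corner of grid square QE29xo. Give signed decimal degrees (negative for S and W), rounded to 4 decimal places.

-40.4167, 145.9167

Field Q=16, E=4: +16·20° lon, +4·10° lat → SW at lon 140°, lat -50°.
Square 2, 9: +2·2° lon, +9·1° lat → SW at lon 144°, lat -41°.
Subsquare x=23, o=14: +23·0.0833333° lon, +14·0.0416667° lat → SW at lon 145.917°, lat -40.4167°.
latitude -40.4167, longitude 145.9167.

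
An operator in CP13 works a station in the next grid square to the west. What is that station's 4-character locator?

CP03

Longitude square 1; −1 → 0.
The latitude characters are unchanged.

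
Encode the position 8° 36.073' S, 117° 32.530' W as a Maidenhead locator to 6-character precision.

Add 180° to longitude and 90° to latitude: 62.4578, 81.3988.
Field (20°×10°, letters A–R): 62.4578/20 → 3 → D, 81.3988/10 → 8 → I; chars DI.
Square (2°×1°, digits 0–9): 2.4578/2 → 1, 1.3988/1 → 1; chars 11.
Subsquare (5′×2.5′, letters a–x): 0.4578/0.0833333 → 5 → f, 0.3988/0.0416667 → 9 → j; chars fj.

DI11fj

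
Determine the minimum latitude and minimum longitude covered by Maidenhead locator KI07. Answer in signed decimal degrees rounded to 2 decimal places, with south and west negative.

Field K=10, I=8: +10·20° lon, +8·10° lat → SW at lon 20°, lat -10°.
Square 0, 7: +0·2° lon, +7·1° lat → SW at lon 20°, lat -3°.
latitude -3.00, longitude 20.00.

-3.00, 20.00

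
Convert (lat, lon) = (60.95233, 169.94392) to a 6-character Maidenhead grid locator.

Offset from 180°W / 90°S: lon 349.9439°, lat 150.9523°.
Field: 349.9439/20 → 17 → R, 150.9523/10 → 15 → P; chars RP.
Square: 9.9439/2 → 4, 0.9523/1 → 0; chars 40.
Subsquare: 1.9439/0.0833333 → 23 → x, 0.9523/0.0416667 → 22 → w; chars xw.

RP40xw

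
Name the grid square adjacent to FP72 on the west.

FP62

Longitude square 7; −1 → 6.
The latitude characters are unchanged.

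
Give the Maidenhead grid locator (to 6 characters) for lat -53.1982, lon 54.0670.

LD76at

Offset from 180°W / 90°S: lon 234.0670°, lat 36.8018°.
Field: lon ⌊234.0670/20⌋ = 11 → L; lat ⌊36.8018/10⌋ = 3 → D.
Square: lon ⌊14.0670/2⌋ = 7; lat ⌊6.8018/1⌋ = 6.
Subsquare: lon ⌊0.0670/0.0833333⌋ = 0 → a; lat ⌊0.8018/0.0416667⌋ = 19 → t.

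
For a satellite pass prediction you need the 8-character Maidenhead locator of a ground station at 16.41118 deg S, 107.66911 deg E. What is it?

OH33uo01

Add 180° to longitude and 90° to latitude: 287.66911, 73.58882.
Field (20°×10°, letters A–R): lon ⌊287.66911/20⌋ = 14 → O; lat ⌊73.58882/10⌋ = 7 → H.
Square (2°×1°, digits 0–9): lon ⌊7.66911/2⌋ = 3; lat ⌊3.58882/1⌋ = 3.
Subsquare (5′×2.5′, letters a–x): lon ⌊1.66911/0.0833333⌋ = 20 → u; lat ⌊0.58882/0.0416667⌋ = 14 → o.
Extended square (30″×15″, digits 0–9): lon ⌊0.00244/0.00833333⌋ = 0; lat ⌊0.00549/0.00416667⌋ = 1.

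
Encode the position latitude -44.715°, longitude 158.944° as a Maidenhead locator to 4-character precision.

QE95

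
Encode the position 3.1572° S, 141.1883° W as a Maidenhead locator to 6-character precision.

BI96ju

Offset from 180°W / 90°S: lon 38.8117°, lat 86.8428°.
Field (20°×10°, letters A–R): lon ⌊38.8117/20⌋ = 1 → B; lat ⌊86.8428/10⌋ = 8 → I.
Square (2°×1°, digits 0–9): lon ⌊18.8117/2⌋ = 9; lat ⌊6.8428/1⌋ = 6.
Subsquare (5′×2.5′, letters a–x): lon ⌊0.8117/0.0833333⌋ = 9 → j; lat ⌊0.8428/0.0416667⌋ = 20 → u.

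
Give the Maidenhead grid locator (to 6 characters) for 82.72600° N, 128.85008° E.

PR42kr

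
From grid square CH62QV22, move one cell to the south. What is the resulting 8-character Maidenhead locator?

CH62qv21

Latitude extended square 2; −1 → 1.
The longitude characters are unchanged.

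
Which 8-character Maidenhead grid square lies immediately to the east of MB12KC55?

Longitude extended square 5; +1 → 6.
The latitude characters are unchanged.

MB12kc65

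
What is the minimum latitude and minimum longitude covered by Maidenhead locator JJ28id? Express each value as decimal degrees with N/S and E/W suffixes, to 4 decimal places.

8.1250° N, 4.6667° E

Field J=9, J=9: +9·20° lon, +9·10° lat → SW at lon 0°, lat 0°.
Square 2, 8: +2·2° lon, +8·1° lat → SW at lon 4°, lat 8°.
Subsquare i=8, d=3: +8·0.0833333° lon, +3·0.0416667° lat → SW at lon 4.66667°, lat 8.125°.
latitude 8.1250° N, longitude 4.6667° E.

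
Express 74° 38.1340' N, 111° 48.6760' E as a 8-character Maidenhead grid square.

Shift to the Maidenhead origin (180°W, 90°S): lon 291.81127, lat 164.63557.
Field: 291.81127/20 → 14 → O, 164.63557/10 → 16 → Q; chars OQ.
Square: 11.81127/2 → 5, 4.63557/1 → 4; chars 54.
Subsquare: 1.81127/0.0833333 → 21 → v, 0.63557/0.0416667 → 15 → p; chars vp.
Extended square: 0.06127/0.00833333 → 7, 0.01057/0.00416667 → 2; chars 72.

OQ54vp72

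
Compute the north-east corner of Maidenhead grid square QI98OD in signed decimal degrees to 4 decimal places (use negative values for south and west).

Field Q=16, I=8: +16·20° lon, +8·10° lat → SW at lon 140°, lat -10°.
Square 9, 8: +9·2° lon, +8·1° lat → SW at lon 158°, lat -2°.
Subsquare o=14, d=3: +14·0.0833333° lon, +3·0.0416667° lat → SW at lon 159.167°, lat -1.875°.
Cell spans 0.0833333° lon × 0.0416667° lat. NE corner is SW corner plus one full cell.
latitude -1.8333, longitude 159.2500.

-1.8333, 159.2500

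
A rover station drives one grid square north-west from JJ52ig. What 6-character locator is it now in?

JJ52hh

Longitude subsquare i = 8; −1 → 7 = h.
Latitude subsquare g = 6; +1 → 7 = h.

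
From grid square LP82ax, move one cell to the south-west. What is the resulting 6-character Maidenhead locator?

LP72xw

Longitude subsquare a = 0; −1 → -1, wraps to 23 = x, carry into square.
Longitude square 8; −1 → 7.
Latitude subsquare x = 23; −1 → 22 = w.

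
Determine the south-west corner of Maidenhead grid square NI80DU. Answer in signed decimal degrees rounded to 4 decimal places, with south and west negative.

Field N=13, I=8: +13·20° lon, +8·10° lat → SW at lon 80°, lat -10°.
Square 8, 0: +8·2° lon, +0·1° lat → SW at lon 96°, lat -10°.
Subsquare d=3, u=20: +3·0.0833333° lon, +20·0.0416667° lat → SW at lon 96.25°, lat -9.16667°.
latitude -9.1667, longitude 96.2500.

-9.1667, 96.2500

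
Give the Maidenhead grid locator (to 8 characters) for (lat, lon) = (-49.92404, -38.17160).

Shift to the Maidenhead origin (180°W, 90°S): lon 141.82840, lat 40.07596.
Field: lon ⌊141.82840/20⌋ = 7 → H; lat ⌊40.07596/10⌋ = 4 → E.
Square: lon ⌊1.82840/2⌋ = 0; lat ⌊0.07596/1⌋ = 0.
Subsquare: lon ⌊1.82840/0.0833333⌋ = 21 → v; lat ⌊0.07596/0.0416667⌋ = 1 → b.
Extended square: lon ⌊0.07840/0.00833333⌋ = 9; lat ⌊0.03429/0.00416667⌋ = 8.

HE00vb98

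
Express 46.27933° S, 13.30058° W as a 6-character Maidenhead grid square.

Shift to the Maidenhead origin (180°W, 90°S): lon 166.6994, lat 43.7207.
Field: lon ⌊166.6994/20⌋ = 8 → I; lat ⌊43.7207/10⌋ = 4 → E.
Square: lon ⌊6.6994/2⌋ = 3; lat ⌊3.7207/1⌋ = 3.
Subsquare: lon ⌊0.6994/0.0833333⌋ = 8 → i; lat ⌊0.7207/0.0416667⌋ = 17 → r.

IE33ir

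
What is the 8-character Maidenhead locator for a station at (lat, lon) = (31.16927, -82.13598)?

EM81we30

Offset from 180°W / 90°S: lon 97.86402°, lat 121.16927°.
Field: lon ⌊97.86402/20⌋ = 4 → E; lat ⌊121.16927/10⌋ = 12 → M.
Square: lon ⌊17.86402/2⌋ = 8; lat ⌊1.16927/1⌋ = 1.
Subsquare: lon ⌊1.86402/0.0833333⌋ = 22 → w; lat ⌊0.16927/0.0416667⌋ = 4 → e.
Extended square: lon ⌊0.03069/0.00833333⌋ = 3; lat ⌊0.00260/0.00416667⌋ = 0.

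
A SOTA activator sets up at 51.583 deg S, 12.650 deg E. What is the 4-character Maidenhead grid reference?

JD68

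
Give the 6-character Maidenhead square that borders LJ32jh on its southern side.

Latitude subsquare h = 7; −1 → 6 = g.
The longitude characters are unchanged.

LJ32jg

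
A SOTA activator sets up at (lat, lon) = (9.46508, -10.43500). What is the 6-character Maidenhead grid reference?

IJ49sl

Shift to the Maidenhead origin (180°W, 90°S): lon 169.5650, lat 99.4651.
Field: 169.5650/20 → 8 → I, 99.4651/10 → 9 → J; chars IJ.
Square: 9.5650/2 → 4, 9.4651/1 → 9; chars 49.
Subsquare: 1.5650/0.0833333 → 18 → s, 0.4651/0.0416667 → 11 → l; chars sl.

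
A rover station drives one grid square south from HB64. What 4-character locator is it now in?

HB63

Latitude square 4; −1 → 3.
The longitude characters are unchanged.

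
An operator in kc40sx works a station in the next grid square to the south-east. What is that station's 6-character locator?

Longitude subsquare s = 18; +1 → 19 = t.
Latitude subsquare x = 23; −1 → 22 = w.

KC40tw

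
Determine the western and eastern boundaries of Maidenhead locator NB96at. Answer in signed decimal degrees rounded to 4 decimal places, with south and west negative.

98.0000, 98.0833

Field N=13, B=1: +13·20° lon, +1·10° lat → SW at lon 80°, lat -80°.
Square 9, 6: +9·2° lon, +6·1° lat → SW at lon 98°, lat -74°.
Subsquare a=0, t=19: +0·0.0833333° lon, +19·0.0416667° lat → SW at lon 98°, lat -73.2083°.
Cell spans 0.0833333° lon × 0.0416667° lat.
west 98.0000, east 98.0833.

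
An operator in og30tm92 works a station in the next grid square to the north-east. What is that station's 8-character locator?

Longitude extended square 9; +1 → 10, wraps to 0, carry into subsquare.
Longitude subsquare t = 19; +1 → 20 = u.
Latitude extended square 2; +1 → 3.

OG30um03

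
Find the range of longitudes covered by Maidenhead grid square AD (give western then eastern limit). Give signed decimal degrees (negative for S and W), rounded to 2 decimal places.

Field A=0, D=3: +0·20° lon, +3·10° lat → SW at lon -180°, lat -60°.
Cell spans 20° lon × 10° lat.
west -180.00, east -160.00.

-180.00, -160.00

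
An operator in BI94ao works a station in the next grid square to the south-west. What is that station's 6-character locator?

Longitude subsquare a = 0; −1 → -1, wraps to 23 = x, carry into square.
Longitude square 9; −1 → 8.
Latitude subsquare o = 14; −1 → 13 = n.

BI84xn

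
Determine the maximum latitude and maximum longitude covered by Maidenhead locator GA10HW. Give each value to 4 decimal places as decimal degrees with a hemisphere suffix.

89.0417° S, 57.3333° W

Field G=6, A=0: +6·20° lon, +0·10° lat → SW at lon -60°, lat -90°.
Square 1, 0: +1·2° lon, +0·1° lat → SW at lon -58°, lat -90°.
Subsquare h=7, w=22: +7·0.0833333° lon, +22·0.0416667° lat → SW at lon -57.4167°, lat -89.0833°.
Cell spans 0.0833333° lon × 0.0416667° lat. NE corner is SW corner plus one full cell.
latitude 89.0417° S, longitude 57.3333° W.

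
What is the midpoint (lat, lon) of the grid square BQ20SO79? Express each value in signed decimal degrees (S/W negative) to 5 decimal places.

70.62292, -154.43750

Field B=1, Q=16: +1·20° lon, +16·10° lat → SW at lon -160°, lat 70°.
Square 2, 0: +2·2° lon, +0·1° lat → SW at lon -156°, lat 70°.
Subsquare s=18, o=14: +18·0.0833333° lon, +14·0.0416667° lat → SW at lon -154.5°, lat 70.5833°.
Extended square 7, 9: +7·0.00833333° lon, +9·0.00416667° lat → SW at lon -154.442°, lat 70.6208°.
Cell spans 0.00833333° lon × 0.00416667° lat. Centre is SW corner plus half of each.
latitude 70.62292, longitude -154.43750.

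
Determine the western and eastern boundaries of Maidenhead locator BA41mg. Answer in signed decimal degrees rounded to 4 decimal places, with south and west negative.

Field B=1, A=0: +1·20° lon, +0·10° lat → SW at lon -160°, lat -90°.
Square 4, 1: +4·2° lon, +1·1° lat → SW at lon -152°, lat -89°.
Subsquare m=12, g=6: +12·0.0833333° lon, +6·0.0416667° lat → SW at lon -151°, lat -88.75°.
Cell spans 0.0833333° lon × 0.0416667° lat.
west -151.0000, east -150.9167.

-151.0000, -150.9167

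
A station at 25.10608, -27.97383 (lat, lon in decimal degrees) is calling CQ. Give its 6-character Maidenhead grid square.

Offset from 180°W / 90°S: lon 152.0262°, lat 115.1061°.
Field: lon ⌊152.0262/20⌋ = 7 → H; lat ⌊115.1061/10⌋ = 11 → L.
Square: lon ⌊12.0262/2⌋ = 6; lat ⌊5.1061/1⌋ = 5.
Subsquare: lon ⌊0.0262/0.0833333⌋ = 0 → a; lat ⌊0.1061/0.0416667⌋ = 2 → c.

HL65ac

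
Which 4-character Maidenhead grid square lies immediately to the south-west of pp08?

OP97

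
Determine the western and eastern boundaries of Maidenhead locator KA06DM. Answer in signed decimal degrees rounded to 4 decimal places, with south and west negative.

20.2500, 20.3333

Field K=10, A=0: +10·20° lon, +0·10° lat → SW at lon 20°, lat -90°.
Square 0, 6: +0·2° lon, +6·1° lat → SW at lon 20°, lat -84°.
Subsquare d=3, m=12: +3·0.0833333° lon, +12·0.0416667° lat → SW at lon 20.25°, lat -83.5°.
Cell spans 0.0833333° lon × 0.0416667° lat.
west 20.2500, east 20.3333.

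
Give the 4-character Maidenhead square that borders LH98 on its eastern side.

MH08

Longitude square 9; +1 → 10, wraps to 0, carry into field.
Longitude field L = 11; +1 → 12 = M.
The latitude characters are unchanged.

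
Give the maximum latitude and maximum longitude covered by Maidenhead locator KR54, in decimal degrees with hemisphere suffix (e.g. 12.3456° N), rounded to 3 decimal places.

Field K=10, R=17: +10·20° lon, +17·10° lat → SW at lon 20°, lat 80°.
Square 5, 4: +5·2° lon, +4·1° lat → SW at lon 30°, lat 84°.
Cell spans 2° lon × 1° lat. NE corner is SW corner plus one full cell.
latitude 85.000° N, longitude 32.000° E.

85.000° N, 32.000° E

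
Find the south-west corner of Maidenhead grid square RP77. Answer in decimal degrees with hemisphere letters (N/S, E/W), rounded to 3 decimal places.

67.000° N, 174.000° E

Field R=17, P=15: +17·20° lon, +15·10° lat → SW at lon 160°, lat 60°.
Square 7, 7: +7·2° lon, +7·1° lat → SW at lon 174°, lat 67°.
latitude 67.000° N, longitude 174.000° E.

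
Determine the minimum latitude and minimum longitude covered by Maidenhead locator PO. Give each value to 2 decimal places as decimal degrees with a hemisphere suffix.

Field P=15, O=14: +15·20° lon, +14·10° lat → SW at lon 120°, lat 50°.
latitude 50.00° N, longitude 120.00° E.

50.00° N, 120.00° E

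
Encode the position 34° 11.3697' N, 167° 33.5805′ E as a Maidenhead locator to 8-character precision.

Add 180° to longitude and 90° to latitude: 347.55967, 124.18949.
Field: 347.55967/20 → 17 → R, 124.18949/10 → 12 → M; chars RM.
Square: 7.55967/2 → 3, 4.18949/1 → 4; chars 34.
Subsquare: 1.55967/0.0833333 → 18 → s, 0.18949/0.0416667 → 4 → e; chars se.
Extended square: 0.05967/0.00833333 → 7, 0.02283/0.00416667 → 5; chars 75.

RM34se75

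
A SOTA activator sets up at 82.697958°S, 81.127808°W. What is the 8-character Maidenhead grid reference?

Add 180° to longitude and 90° to latitude: 98.87219, 7.30204.
Field: 98.87219/20 → 4 → E, 7.30204/10 → 0 → A; chars EA.
Square: 18.87219/2 → 9, 7.30204/1 → 7; chars 97.
Subsquare: 0.87219/0.0833333 → 10 → k, 0.30204/0.0416667 → 7 → h; chars kh.
Extended square: 0.03886/0.00833333 → 4, 0.01038/0.00416667 → 2; chars 42.

EA97kh42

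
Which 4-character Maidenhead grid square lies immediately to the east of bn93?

CN03

Longitude square 9; +1 → 10, wraps to 0, carry into field.
Longitude field B = 1; +1 → 2 = C.
The latitude characters are unchanged.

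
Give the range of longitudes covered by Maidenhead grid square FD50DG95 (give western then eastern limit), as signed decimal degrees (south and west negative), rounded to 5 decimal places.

Field F=5, D=3: +5·20° lon, +3·10° lat → SW at lon -80°, lat -60°.
Square 5, 0: +5·2° lon, +0·1° lat → SW at lon -70°, lat -60°.
Subsquare d=3, g=6: +3·0.0833333° lon, +6·0.0416667° lat → SW at lon -69.75°, lat -59.75°.
Extended square 9, 5: +9·0.00833333° lon, +5·0.00416667° lat → SW at lon -69.675°, lat -59.7292°.
Cell spans 0.00833333° lon × 0.00416667° lat.
west -69.67500, east -69.66667.

-69.67500, -69.66667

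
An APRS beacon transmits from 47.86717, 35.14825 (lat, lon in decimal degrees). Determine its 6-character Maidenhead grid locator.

KN77nu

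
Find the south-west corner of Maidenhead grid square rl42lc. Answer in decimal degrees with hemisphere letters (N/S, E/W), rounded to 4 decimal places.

22.0833° N, 168.9167° E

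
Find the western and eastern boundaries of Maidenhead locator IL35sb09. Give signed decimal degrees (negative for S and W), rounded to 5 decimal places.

-12.50000, -12.49167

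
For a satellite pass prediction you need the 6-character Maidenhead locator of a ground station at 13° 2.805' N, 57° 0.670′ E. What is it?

Add 180° to longitude and 90° to latitude: 237.0112, 103.0468.
Field: lon ⌊237.0112/20⌋ = 11 → L; lat ⌊103.0468/10⌋ = 10 → K.
Square: lon ⌊17.0112/2⌋ = 8; lat ⌊3.0468/1⌋ = 3.
Subsquare: lon ⌊1.0112/0.0833333⌋ = 12 → m; lat ⌊0.0468/0.0416667⌋ = 1 → b.

LK83mb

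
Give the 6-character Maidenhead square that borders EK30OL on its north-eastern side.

EK30pm

Longitude subsquare o = 14; +1 → 15 = p.
Latitude subsquare l = 11; +1 → 12 = m.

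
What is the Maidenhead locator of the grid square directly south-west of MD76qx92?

MD76qx81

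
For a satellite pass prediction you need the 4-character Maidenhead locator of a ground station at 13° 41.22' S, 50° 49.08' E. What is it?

LH56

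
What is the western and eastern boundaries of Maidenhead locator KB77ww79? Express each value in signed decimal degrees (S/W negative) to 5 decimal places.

35.89167, 35.90000

Field K=10, B=1: +10·20° lon, +1·10° lat → SW at lon 20°, lat -80°.
Square 7, 7: +7·2° lon, +7·1° lat → SW at lon 34°, lat -73°.
Subsquare w=22, w=22: +22·0.0833333° lon, +22·0.0416667° lat → SW at lon 35.8333°, lat -72.0833°.
Extended square 7, 9: +7·0.00833333° lon, +9·0.00416667° lat → SW at lon 35.8917°, lat -72.0458°.
Cell spans 0.00833333° lon × 0.00416667° lat.
west 35.89167, east 35.90000.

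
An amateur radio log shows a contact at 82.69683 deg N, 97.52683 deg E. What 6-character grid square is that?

Shift to the Maidenhead origin (180°W, 90°S): lon 277.5268, lat 172.6968.
Field: lon ⌊277.5268/20⌋ = 13 → N; lat ⌊172.6968/10⌋ = 17 → R.
Square: lon ⌊17.5268/2⌋ = 8; lat ⌊2.6968/1⌋ = 2.
Subsquare: lon ⌊1.5268/0.0833333⌋ = 18 → s; lat ⌊0.6968/0.0416667⌋ = 16 → q.

NR82sq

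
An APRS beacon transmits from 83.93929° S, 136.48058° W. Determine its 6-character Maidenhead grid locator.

Add 180° to longitude and 90° to latitude: 43.5194, 6.0607.
Field: lon ⌊43.5194/20⌋ = 2 → C; lat ⌊6.0607/10⌋ = 0 → A.
Square: lon ⌊3.5194/2⌋ = 1; lat ⌊6.0607/1⌋ = 6.
Subsquare: lon ⌊1.5194/0.0833333⌋ = 18 → s; lat ⌊0.0607/0.0416667⌋ = 1 → b.

CA16sb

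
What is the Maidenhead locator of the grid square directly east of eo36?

Longitude square 3; +1 → 4.
The latitude characters are unchanged.

EO46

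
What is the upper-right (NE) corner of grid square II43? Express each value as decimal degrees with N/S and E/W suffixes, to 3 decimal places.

6.000° S, 10.000° W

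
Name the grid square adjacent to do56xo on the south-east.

Longitude subsquare x = 23; +1 → 24, wraps to 0 = a, carry into square.
Longitude square 5; +1 → 6.
Latitude subsquare o = 14; −1 → 13 = n.

DO66an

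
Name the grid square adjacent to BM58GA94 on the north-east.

Longitude extended square 9; +1 → 10, wraps to 0, carry into subsquare.
Longitude subsquare g = 6; +1 → 7 = h.
Latitude extended square 4; +1 → 5.

BM58ha05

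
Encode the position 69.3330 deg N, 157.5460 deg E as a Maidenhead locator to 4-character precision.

Shift to the Maidenhead origin (180°W, 90°S): lon 337.55, lat 159.33.
Field (20°×10°, letters A–R): lon ⌊337.55/20⌋ = 16 → Q; lat ⌊159.33/10⌋ = 15 → P.
Square (2°×1°, digits 0–9): lon ⌊17.55/2⌋ = 8; lat ⌊9.33/1⌋ = 9.

QP89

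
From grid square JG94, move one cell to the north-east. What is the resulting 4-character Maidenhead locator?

KG05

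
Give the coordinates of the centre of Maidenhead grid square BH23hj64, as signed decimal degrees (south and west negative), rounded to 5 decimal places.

-16.60625, -155.36250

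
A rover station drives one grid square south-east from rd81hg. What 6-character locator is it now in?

RD81if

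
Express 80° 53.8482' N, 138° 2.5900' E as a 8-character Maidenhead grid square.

PR90av55

Shift to the Maidenhead origin (180°W, 90°S): lon 318.04317, lat 170.89747.
Field (20°×10°, letters A–R): 318.04317/20 → 15 → P, 170.89747/10 → 17 → R; chars PR.
Square (2°×1°, digits 0–9): 18.04317/2 → 9, 0.89747/1 → 0; chars 90.
Subsquare (5′×2.5′, letters a–x): 0.04317/0.0833333 → 0 → a, 0.89747/0.0416667 → 21 → v; chars av.
Extended square (30″×15″, digits 0–9): 0.04317/0.00833333 → 5, 0.02247/0.00416667 → 5; chars 55.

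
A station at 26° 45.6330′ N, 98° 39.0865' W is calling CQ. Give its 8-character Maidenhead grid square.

Shift to the Maidenhead origin (180°W, 90°S): lon 81.34856, lat 116.76055.
Field: 81.34856/20 → 4 → E, 116.76055/10 → 11 → L; chars EL.
Square: 1.34856/2 → 0, 6.76055/1 → 6; chars 06.
Subsquare: 1.34856/0.0833333 → 16 → q, 0.76055/0.0416667 → 18 → s; chars qs.
Extended square: 0.01522/0.00833333 → 1, 0.01055/0.00416667 → 2; chars 12.

EL06qs12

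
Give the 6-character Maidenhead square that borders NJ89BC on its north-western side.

Longitude subsquare b = 1; −1 → 0 = a.
Latitude subsquare c = 2; +1 → 3 = d.

NJ89ad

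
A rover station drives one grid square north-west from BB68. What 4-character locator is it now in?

BB59

Longitude square 6; −1 → 5.
Latitude square 8; +1 → 9.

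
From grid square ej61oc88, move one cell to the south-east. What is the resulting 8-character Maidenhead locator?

EJ61oc97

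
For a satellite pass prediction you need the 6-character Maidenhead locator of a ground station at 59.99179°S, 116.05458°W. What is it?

DD10xa

Offset from 180°W / 90°S: lon 63.9454°, lat 30.0082°.
Field: 63.9454/20 → 3 → D, 30.0082/10 → 3 → D; chars DD.
Square: 3.9454/2 → 1, 0.0082/1 → 0; chars 10.
Subsquare: 1.9454/0.0833333 → 23 → x, 0.0082/0.0416667 → 0 → a; chars xa.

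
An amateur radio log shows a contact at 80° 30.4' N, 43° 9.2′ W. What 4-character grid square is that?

GR80

Offset from 180°W / 90°S: lon 136.85°, lat 170.51°.
Field (20°×10°, letters A–R): 136.85/20 → 6 → G, 170.51/10 → 17 → R; chars GR.
Square (2°×1°, digits 0–9): 16.85/2 → 8, 0.51/1 → 0; chars 80.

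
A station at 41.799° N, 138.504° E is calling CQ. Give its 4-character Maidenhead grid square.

PN91

Add 180° to longitude and 90° to latitude: 318.50, 131.80.
Field: lon ⌊318.50/20⌋ = 15 → P; lat ⌊131.80/10⌋ = 13 → N.
Square: lon ⌊18.50/2⌋ = 9; lat ⌊1.80/1⌋ = 1.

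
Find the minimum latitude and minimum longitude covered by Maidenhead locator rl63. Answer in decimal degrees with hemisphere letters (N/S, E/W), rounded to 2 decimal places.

23.00° N, 172.00° E

Field R=17, L=11: +17·20° lon, +11·10° lat → SW at lon 160°, lat 20°.
Square 6, 3: +6·2° lon, +3·1° lat → SW at lon 172°, lat 23°.
latitude 23.00° N, longitude 172.00° E.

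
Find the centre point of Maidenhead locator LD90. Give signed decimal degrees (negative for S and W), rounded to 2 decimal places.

Field L=11, D=3: +11·20° lon, +3·10° lat → SW at lon 40°, lat -60°.
Square 9, 0: +9·2° lon, +0·1° lat → SW at lon 58°, lat -60°.
Cell spans 2° lon × 1° lat. Centre is SW corner plus half of each.
latitude -59.50, longitude 59.00.

-59.50, 59.00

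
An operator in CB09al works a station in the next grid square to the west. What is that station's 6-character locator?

BB99xl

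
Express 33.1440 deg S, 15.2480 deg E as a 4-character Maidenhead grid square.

JF76

Shift to the Maidenhead origin (180°W, 90°S): lon 195.25, lat 56.86.
Field: lon ⌊195.25/20⌋ = 9 → J; lat ⌊56.86/10⌋ = 5 → F.
Square: lon ⌊15.25/2⌋ = 7; lat ⌊6.86/1⌋ = 6.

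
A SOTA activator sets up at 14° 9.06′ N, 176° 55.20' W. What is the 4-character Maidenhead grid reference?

AK14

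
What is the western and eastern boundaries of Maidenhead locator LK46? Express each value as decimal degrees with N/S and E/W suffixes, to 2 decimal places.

48.00° E, 50.00° E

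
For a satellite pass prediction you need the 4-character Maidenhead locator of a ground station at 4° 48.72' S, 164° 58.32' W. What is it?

AI75

Offset from 180°W / 90°S: lon 15.03°, lat 85.19°.
Field: 15.03/20 → 0 → A, 85.19/10 → 8 → I; chars AI.
Square: 15.03/2 → 7, 5.19/1 → 5; chars 75.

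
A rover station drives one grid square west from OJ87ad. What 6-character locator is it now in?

Longitude subsquare a = 0; −1 → -1, wraps to 23 = x, carry into square.
Longitude square 8; −1 → 7.
The latitude characters are unchanged.

OJ77xd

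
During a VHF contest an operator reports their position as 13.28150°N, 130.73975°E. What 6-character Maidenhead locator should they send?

PK53ig

Add 180° to longitude and 90° to latitude: 310.7397, 103.2815.
Field (20°×10°, letters A–R): lon ⌊310.7397/20⌋ = 15 → P; lat ⌊103.2815/10⌋ = 10 → K.
Square (2°×1°, digits 0–9): lon ⌊10.7397/2⌋ = 5; lat ⌊3.2815/1⌋ = 3.
Subsquare (5′×2.5′, letters a–x): lon ⌊0.7397/0.0833333⌋ = 8 → i; lat ⌊0.2815/0.0416667⌋ = 6 → g.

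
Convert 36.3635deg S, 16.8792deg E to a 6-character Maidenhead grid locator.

JF83kp

Offset from 180°W / 90°S: lon 196.8792°, lat 53.6365°.
Field (20°×10°, letters A–R): 196.8792/20 → 9 → J, 53.6365/10 → 5 → F; chars JF.
Square (2°×1°, digits 0–9): 16.8792/2 → 8, 3.6365/1 → 3; chars 83.
Subsquare (5′×2.5′, letters a–x): 0.8792/0.0833333 → 10 → k, 0.6365/0.0416667 → 15 → p; chars kp.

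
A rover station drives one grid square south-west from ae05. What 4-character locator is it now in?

RE94

Longitude square 0; −1 → -1, wraps to 9, carry into field.
Longitude field A = 0; −1 → -1, wraps to 17 = R, wrapping around the antimeridian.
Latitude square 5; −1 → 4.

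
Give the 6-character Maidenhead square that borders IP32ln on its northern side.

Latitude subsquare n = 13; +1 → 14 = o.
The longitude characters are unchanged.

IP32lo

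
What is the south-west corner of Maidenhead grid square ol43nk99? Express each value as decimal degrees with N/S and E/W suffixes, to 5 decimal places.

23.45417° N, 109.15833° E

Field O=14, L=11: +14·20° lon, +11·10° lat → SW at lon 100°, lat 20°.
Square 4, 3: +4·2° lon, +3·1° lat → SW at lon 108°, lat 23°.
Subsquare n=13, k=10: +13·0.0833333° lon, +10·0.0416667° lat → SW at lon 109.083°, lat 23.4167°.
Extended square 9, 9: +9·0.00833333° lon, +9·0.00416667° lat → SW at lon 109.158°, lat 23.4542°.
latitude 23.45417° N, longitude 109.15833° E.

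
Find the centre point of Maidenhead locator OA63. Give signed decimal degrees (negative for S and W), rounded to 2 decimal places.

Field O=14, A=0: +14·20° lon, +0·10° lat → SW at lon 100°, lat -90°.
Square 6, 3: +6·2° lon, +3·1° lat → SW at lon 112°, lat -87°.
Cell spans 2° lon × 1° lat. Centre is SW corner plus half of each.
latitude -86.50, longitude 113.00.

-86.50, 113.00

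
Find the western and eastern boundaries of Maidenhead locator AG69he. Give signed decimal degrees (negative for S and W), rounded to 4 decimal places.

-167.4167, -167.3333

Field A=0, G=6: +0·20° lon, +6·10° lat → SW at lon -180°, lat -30°.
Square 6, 9: +6·2° lon, +9·1° lat → SW at lon -168°, lat -21°.
Subsquare h=7, e=4: +7·0.0833333° lon, +4·0.0416667° lat → SW at lon -167.417°, lat -20.8333°.
Cell spans 0.0833333° lon × 0.0416667° lat.
west -167.4167, east -167.3333.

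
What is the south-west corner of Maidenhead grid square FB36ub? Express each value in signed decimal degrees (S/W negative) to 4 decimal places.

-73.9583, -72.3333

Field F=5, B=1: +5·20° lon, +1·10° lat → SW at lon -80°, lat -80°.
Square 3, 6: +3·2° lon, +6·1° lat → SW at lon -74°, lat -74°.
Subsquare u=20, b=1: +20·0.0833333° lon, +1·0.0416667° lat → SW at lon -72.3333°, lat -73.9583°.
latitude -73.9583, longitude -72.3333.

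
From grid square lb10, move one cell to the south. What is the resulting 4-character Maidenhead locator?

Latitude square 0; −1 → -1, wraps to 9, carry into field.
Latitude field B = 1; −1 → 0 = A.
The longitude characters are unchanged.

LA19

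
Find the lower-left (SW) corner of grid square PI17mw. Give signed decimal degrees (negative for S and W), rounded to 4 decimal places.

-2.0833, 123.0000

Field P=15, I=8: +15·20° lon, +8·10° lat → SW at lon 120°, lat -10°.
Square 1, 7: +1·2° lon, +7·1° lat → SW at lon 122°, lat -3°.
Subsquare m=12, w=22: +12·0.0833333° lon, +22·0.0416667° lat → SW at lon 123°, lat -2.08333°.
latitude -2.0833, longitude 123.0000.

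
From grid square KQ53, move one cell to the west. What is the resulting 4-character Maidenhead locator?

KQ43

Longitude square 5; −1 → 4.
The latitude characters are unchanged.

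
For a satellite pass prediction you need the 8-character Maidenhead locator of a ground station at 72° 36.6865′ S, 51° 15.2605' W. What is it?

GB47ij93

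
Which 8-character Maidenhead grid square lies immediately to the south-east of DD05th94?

DD05uh03

Longitude extended square 9; +1 → 10, wraps to 0, carry into subsquare.
Longitude subsquare t = 19; +1 → 20 = u.
Latitude extended square 4; −1 → 3.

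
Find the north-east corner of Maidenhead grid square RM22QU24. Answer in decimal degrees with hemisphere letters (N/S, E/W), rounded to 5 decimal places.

32.85417° N, 165.35833° E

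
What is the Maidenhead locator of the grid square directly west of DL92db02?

DL92cb92

Longitude extended square 0; −1 → -1, wraps to 9, carry into subsquare.
Longitude subsquare d = 3; −1 → 2 = c.
The latitude characters are unchanged.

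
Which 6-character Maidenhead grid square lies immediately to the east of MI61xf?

Longitude subsquare x = 23; +1 → 24, wraps to 0 = a, carry into square.
Longitude square 6; +1 → 7.
The latitude characters are unchanged.

MI71af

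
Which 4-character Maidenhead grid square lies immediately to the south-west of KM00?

JL99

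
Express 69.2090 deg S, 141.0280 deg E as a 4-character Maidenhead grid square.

Shift to the Maidenhead origin (180°W, 90°S): lon 321.03, lat 20.79.
Field (20°×10°, letters A–R): lon ⌊321.03/20⌋ = 16 → Q; lat ⌊20.79/10⌋ = 2 → C.
Square (2°×1°, digits 0–9): lon ⌊1.03/2⌋ = 0; lat ⌊0.79/1⌋ = 0.

QC00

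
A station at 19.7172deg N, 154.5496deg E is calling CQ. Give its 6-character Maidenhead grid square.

Offset from 180°W / 90°S: lon 334.5496°, lat 109.7172°.
Field (20°×10°, letters A–R): lon ⌊334.5496/20⌋ = 16 → Q; lat ⌊109.7172/10⌋ = 10 → K.
Square (2°×1°, digits 0–9): lon ⌊14.5496/2⌋ = 7; lat ⌊9.7172/1⌋ = 9.
Subsquare (5′×2.5′, letters a–x): lon ⌊0.5496/0.0833333⌋ = 6 → g; lat ⌊0.7172/0.0416667⌋ = 17 → r.

QK79gr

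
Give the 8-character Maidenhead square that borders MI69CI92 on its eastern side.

MI69di02

Longitude extended square 9; +1 → 10, wraps to 0, carry into subsquare.
Longitude subsquare c = 2; +1 → 3 = d.
The latitude characters are unchanged.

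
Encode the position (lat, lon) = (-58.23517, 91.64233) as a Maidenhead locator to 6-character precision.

ND51ts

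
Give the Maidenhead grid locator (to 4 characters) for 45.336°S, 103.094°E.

OE14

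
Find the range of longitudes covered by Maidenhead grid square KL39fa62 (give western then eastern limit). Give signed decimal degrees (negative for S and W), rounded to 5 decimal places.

26.46667, 26.47500

Field K=10, L=11: +10·20° lon, +11·10° lat → SW at lon 20°, lat 20°.
Square 3, 9: +3·2° lon, +9·1° lat → SW at lon 26°, lat 29°.
Subsquare f=5, a=0: +5·0.0833333° lon, +0·0.0416667° lat → SW at lon 26.4167°, lat 29°.
Extended square 6, 2: +6·0.00833333° lon, +2·0.00416667° lat → SW at lon 26.4667°, lat 29.0083°.
Cell spans 0.00833333° lon × 0.00416667° lat.
west 26.46667, east 26.47500.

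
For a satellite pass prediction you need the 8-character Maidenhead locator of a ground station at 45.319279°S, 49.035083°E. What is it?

LE44mq43

Offset from 180°W / 90°S: lon 229.03508°, lat 44.68072°.
Field: lon ⌊229.03508/20⌋ = 11 → L; lat ⌊44.68072/10⌋ = 4 → E.
Square: lon ⌊9.03508/2⌋ = 4; lat ⌊4.68072/1⌋ = 4.
Subsquare: lon ⌊1.03508/0.0833333⌋ = 12 → m; lat ⌊0.68072/0.0416667⌋ = 16 → q.
Extended square: lon ⌊0.03508/0.00833333⌋ = 4; lat ⌊0.01405/0.00416667⌋ = 3.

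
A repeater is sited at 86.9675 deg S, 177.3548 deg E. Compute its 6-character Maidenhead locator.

Offset from 180°W / 90°S: lon 357.3548°, lat 3.0325°.
Field (20°×10°, letters A–R): lon ⌊357.3548/20⌋ = 17 → R; lat ⌊3.0325/10⌋ = 0 → A.
Square (2°×1°, digits 0–9): lon ⌊17.3548/2⌋ = 8; lat ⌊3.0325/1⌋ = 3.
Subsquare (5′×2.5′, letters a–x): lon ⌊1.3548/0.0833333⌋ = 16 → q; lat ⌊0.0325/0.0416667⌋ = 0 → a.

RA83qa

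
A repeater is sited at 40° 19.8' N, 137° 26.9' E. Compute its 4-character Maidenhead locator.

Add 180° to longitude and 90° to latitude: 317.45, 130.33.
Field (20°×10°, letters A–R): lon ⌊317.45/20⌋ = 15 → P; lat ⌊130.33/10⌋ = 13 → N.
Square (2°×1°, digits 0–9): lon ⌊17.45/2⌋ = 8; lat ⌊0.33/1⌋ = 0.

PN80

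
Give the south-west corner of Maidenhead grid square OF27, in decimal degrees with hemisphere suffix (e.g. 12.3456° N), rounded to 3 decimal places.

33.000° S, 104.000° E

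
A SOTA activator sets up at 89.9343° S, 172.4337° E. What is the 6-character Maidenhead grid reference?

RA60fb

Add 180° to longitude and 90° to latitude: 352.4337, 0.0657.
Field: lon ⌊352.4337/20⌋ = 17 → R; lat ⌊0.0657/10⌋ = 0 → A.
Square: lon ⌊12.4337/2⌋ = 6; lat ⌊0.0657/1⌋ = 0.
Subsquare: lon ⌊0.4337/0.0833333⌋ = 5 → f; lat ⌊0.0657/0.0416667⌋ = 1 → b.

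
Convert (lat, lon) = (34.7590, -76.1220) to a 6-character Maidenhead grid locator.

FM14ws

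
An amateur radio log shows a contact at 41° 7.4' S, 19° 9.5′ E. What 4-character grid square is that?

JE98

Add 180° to longitude and 90° to latitude: 199.16, 48.88.
Field (20°×10°, letters A–R): 199.16/20 → 9 → J, 48.88/10 → 4 → E; chars JE.
Square (2°×1°, digits 0–9): 19.16/2 → 9, 8.88/1 → 8; chars 98.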